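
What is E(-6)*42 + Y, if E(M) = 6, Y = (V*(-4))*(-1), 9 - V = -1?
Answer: 292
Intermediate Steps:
V = 10 (V = 9 - 1*(-1) = 9 + 1 = 10)
Y = 40 (Y = (10*(-4))*(-1) = -40*(-1) = 40)
E(-6)*42 + Y = 6*42 + 40 = 252 + 40 = 292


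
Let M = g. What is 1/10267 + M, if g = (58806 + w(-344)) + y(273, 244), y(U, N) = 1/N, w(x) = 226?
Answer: 147883907247/2505148 ≈ 59032.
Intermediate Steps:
g = 14403809/244 (g = (58806 + 226) + 1/244 = 59032 + 1/244 = 14403809/244 ≈ 59032.)
M = 14403809/244 ≈ 59032.
1/10267 + M = 1/10267 + 14403809/244 = 147883907247/2505148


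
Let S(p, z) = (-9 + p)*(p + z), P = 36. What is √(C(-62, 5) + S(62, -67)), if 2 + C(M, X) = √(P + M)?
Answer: √(-267 + I*√26) ≈ 0.156 + 16.341*I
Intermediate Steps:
C(M, X) = -2 + √(36 + M)
√(C(-62, 5) + S(62, -67)) = √((-2 + √(36 - 62)) + (62² - 9*62 - 9*(-67) + 62*(-67))) = √((-2 + √(-26)) + (3844 - 558 + 603 - 4154)) = √((-2 + I*√26) - 265) = √(-267 + I*√26)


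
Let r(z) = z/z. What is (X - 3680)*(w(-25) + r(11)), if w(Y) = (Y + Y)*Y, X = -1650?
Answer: -6667830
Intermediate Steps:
r(z) = 1
w(Y) = 2*Y**2 (w(Y) = (2*Y)*Y = 2*Y**2)
(X - 3680)*(w(-25) + r(11)) = (-1650 - 3680)*(2*(-25)**2 + 1) = -5330*(2*625 + 1) = -5330*(1250 + 1) = -5330*1251 = -6667830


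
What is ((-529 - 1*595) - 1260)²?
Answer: 5683456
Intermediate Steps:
((-529 - 1*595) - 1260)² = ((-529 - 595) - 1260)² = (-1124 - 1260)² = (-2384)² = 5683456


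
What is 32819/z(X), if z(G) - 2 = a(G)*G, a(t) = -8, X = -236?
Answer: 32819/1890 ≈ 17.365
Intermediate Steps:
z(G) = 2 - 8*G
32819/z(X) = 32819/(2 - 8*(-236)) = 32819/(2 + 1888) = 32819/1890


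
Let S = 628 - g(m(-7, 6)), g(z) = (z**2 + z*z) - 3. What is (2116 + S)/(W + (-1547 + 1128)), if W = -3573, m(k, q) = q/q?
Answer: -2745/3992 ≈ -0.68762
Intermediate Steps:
m(k, q) = 1
g(z) = -3 + 2*z**2 (g(z) = (z**2 + z**2) - 3 = 2*z**2 - 3 = -3 + 2*z**2)
S = 629 (S = 628 - (-3 + 2*1**2) = 628 - (-3 + 2*1) = 628 - (-3 + 2) = 628 - 1*(-1) = 628 + 1 = 629)
(2116 + S)/(W + (-1547 + 1128)) = (2116 + 629)/(-3573 + (-1547 + 1128)) = 2745/(-3573 - 419) = 2745/(-3992) = 2745*(-1/3992) = -2745/3992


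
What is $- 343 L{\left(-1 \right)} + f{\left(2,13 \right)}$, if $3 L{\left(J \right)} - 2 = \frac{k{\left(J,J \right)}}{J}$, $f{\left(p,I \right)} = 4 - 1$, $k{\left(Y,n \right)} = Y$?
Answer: $-340$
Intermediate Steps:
$f{\left(p,I \right)} = 3$ ($f{\left(p,I \right)} = 4 - 1 = 3$)
$L{\left(J \right)} = 1$ ($L{\left(J \right)} = \frac{2}{3} + \frac{J \frac{1}{J}}{3} = \frac{2}{3} + \frac{1}{3} \cdot 1 = \frac{2}{3} + \frac{1}{3} = 1$)
$- 343 L{\left(-1 \right)} + f{\left(2,13 \right)} = \left(-343\right) 1 + 3 = -343 + 3 = -340$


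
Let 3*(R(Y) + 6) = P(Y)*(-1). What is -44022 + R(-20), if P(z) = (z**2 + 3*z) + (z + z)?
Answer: -44128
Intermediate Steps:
P(z) = z**2 + 5*z (P(z) = (z**2 + 3*z) + 2*z = z**2 + 5*z)
R(Y) = -6 - Y*(5 + Y)/3 (R(Y) = -6 + ((Y*(5 + Y))*(-1))/3 = -6 + (-Y*(5 + Y))/3 = -6 - Y*(5 + Y)/3)
-44022 + R(-20) = -44022 + (-6 - 1/3*(-20)*(5 - 20)) = -44022 + (-6 - 1/3*(-20)*(-15)) = -44022 + (-6 - 100) = -44022 - 106 = -44128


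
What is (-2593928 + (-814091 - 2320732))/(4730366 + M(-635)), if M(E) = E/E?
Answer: -5728751/4730367 ≈ -1.2111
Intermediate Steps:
M(E) = 1
(-2593928 + (-814091 - 2320732))/(4730366 + M(-635)) = (-2593928 + (-814091 - 2320732))/(4730366 + 1) = (-2593928 - 3134823)/4730367 = -5728751*1/4730367 = -5728751/4730367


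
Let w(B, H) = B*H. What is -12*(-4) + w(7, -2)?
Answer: 34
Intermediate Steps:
-12*(-4) + w(7, -2) = -12*(-4) + 7*(-2) = 48 - 14 = 34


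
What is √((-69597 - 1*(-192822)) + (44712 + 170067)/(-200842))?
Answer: √4970546405444982/200842 ≈ 351.03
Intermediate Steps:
√((-69597 - 1*(-192822)) + (44712 + 170067)/(-200842)) = √((-69597 + 192822) + 214779*(-1/200842)) = √(123225 - 214779/200842) = √(24748540671/200842) = √4970546405444982/200842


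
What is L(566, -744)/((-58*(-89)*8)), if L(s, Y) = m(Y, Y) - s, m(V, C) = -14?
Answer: -5/356 ≈ -0.014045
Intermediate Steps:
L(s, Y) = -14 - s
L(566, -744)/((-58*(-89)*8)) = (-14 - 1*566)/((-58*(-89)*8)) = (-14 - 566)/((5162*8)) = -580/41296 = -580*1/41296 = -5/356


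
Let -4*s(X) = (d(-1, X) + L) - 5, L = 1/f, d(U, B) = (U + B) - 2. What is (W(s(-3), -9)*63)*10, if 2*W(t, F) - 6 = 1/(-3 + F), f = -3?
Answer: 7455/4 ≈ 1863.8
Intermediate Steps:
d(U, B) = -2 + B + U (d(U, B) = (B + U) - 2 = -2 + B + U)
L = -⅓ (L = 1/(-3) = -⅓ ≈ -0.33333)
s(X) = 25/12 - X/4 (s(X) = -(((-2 + X - 1) - ⅓) - 5)/4 = -(((-3 + X) - ⅓) - 5)/4 = -((-10/3 + X) - 5)/4 = -(-25/3 + X)/4 = 25/12 - X/4)
W(t, F) = 3 + 1/(2*(-3 + F))
(W(s(-3), -9)*63)*10 = (((-17 + 6*(-9))/(2*(-3 - 9)))*63)*10 = (((½)*(-17 - 54)/(-12))*63)*10 = (((½)*(-1/12)*(-71))*63)*10 = ((71/24)*63)*10 = (1491/8)*10 = 7455/4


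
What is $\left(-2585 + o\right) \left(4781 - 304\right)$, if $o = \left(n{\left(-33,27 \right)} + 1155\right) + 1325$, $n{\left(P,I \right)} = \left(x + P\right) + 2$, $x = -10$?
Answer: $-653642$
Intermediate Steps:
$n{\left(P,I \right)} = -8 + P$ ($n{\left(P,I \right)} = \left(-10 + P\right) + 2 = -8 + P$)
$o = 2439$ ($o = \left(\left(-8 - 33\right) + 1155\right) + 1325 = \left(-41 + 1155\right) + 1325 = 1114 + 1325 = 2439$)
$\left(-2585 + o\right) \left(4781 - 304\right) = \left(-2585 + 2439\right) \left(4781 - 304\right) = \left(-146\right) 4477 = -653642$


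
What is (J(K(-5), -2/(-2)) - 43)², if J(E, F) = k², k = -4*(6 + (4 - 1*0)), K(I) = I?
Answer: 2424249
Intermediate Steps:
k = -40 (k = -4*(6 + (4 + 0)) = -4*(6 + 4) = -4*10 = -40)
J(E, F) = 1600 (J(E, F) = (-40)² = 1600)
(J(K(-5), -2/(-2)) - 43)² = (1600 - 43)² = 1557² = 2424249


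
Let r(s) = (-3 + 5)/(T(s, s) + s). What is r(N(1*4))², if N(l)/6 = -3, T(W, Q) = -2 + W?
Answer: 1/361 ≈ 0.0027701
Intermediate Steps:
N(l) = -18 (N(l) = 6*(-3) = -18)
r(s) = 2/(-2 + 2*s) (r(s) = (-3 + 5)/((-2 + s) + s) = 2/(-2 + 2*s))
r(N(1*4))² = (1/(-1 - 18))² = (1/(-19))² = (-1/19)² = 1/361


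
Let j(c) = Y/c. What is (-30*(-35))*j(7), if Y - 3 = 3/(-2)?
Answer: 225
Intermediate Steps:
Y = 3/2 (Y = 3 + 3/(-2) = 3 + 3*(-½) = 3 - 3/2 = 3/2 ≈ 1.5000)
j(c) = 3/(2*c)
(-30*(-35))*j(7) = (-30*(-35))*((3/2)/7) = 1050*((3/2)*(⅐)) = 1050*(3/14) = 225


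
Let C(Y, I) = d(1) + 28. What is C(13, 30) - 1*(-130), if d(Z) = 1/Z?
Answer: 159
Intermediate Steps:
C(Y, I) = 29 (C(Y, I) = 1/1 + 28 = 1 + 28 = 29)
C(13, 30) - 1*(-130) = 29 - 1*(-130) = 29 + 130 = 159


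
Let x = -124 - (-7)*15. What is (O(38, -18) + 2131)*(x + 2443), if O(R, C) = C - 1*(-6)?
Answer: 5136456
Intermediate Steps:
O(R, C) = 6 + C (O(R, C) = C + 6 = 6 + C)
x = -19 (x = -124 - 1*(-105) = -124 + 105 = -19)
(O(38, -18) + 2131)*(x + 2443) = ((6 - 18) + 2131)*(-19 + 2443) = (-12 + 2131)*2424 = 2119*2424 = 5136456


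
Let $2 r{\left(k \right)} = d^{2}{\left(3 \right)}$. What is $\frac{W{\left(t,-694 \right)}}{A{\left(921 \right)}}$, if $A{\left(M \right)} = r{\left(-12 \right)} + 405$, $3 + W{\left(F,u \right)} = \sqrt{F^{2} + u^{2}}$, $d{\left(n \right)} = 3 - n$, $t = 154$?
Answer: $- \frac{1}{135} + \frac{2 \sqrt{126338}}{405} \approx 1.7479$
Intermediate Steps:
$r{\left(k \right)} = 0$ ($r{\left(k \right)} = \frac{\left(3 - 3\right)^{2}}{2} = \frac{0^{2}}{2} = \frac{1}{2} \cdot 0 = 0$)
$W{\left(F,u \right)} = -3 + \sqrt{F^{2} + u^{2}}$
$A{\left(M \right)} = 405$ ($A{\left(M \right)} = 0 + 405 = 405$)
$\frac{W{\left(t,-694 \right)}}{A{\left(921 \right)}} = \frac{-3 + \sqrt{154^{2} + \left(-694\right)^{2}}}{405} = \left(-3 + \sqrt{23716 + 481636}\right) \frac{1}{405} = \left(-3 + \sqrt{505352}\right) \frac{1}{405} = \left(-3 + 2 \sqrt{126338}\right) \frac{1}{405} = - \frac{1}{135} + \frac{2 \sqrt{126338}}{405}$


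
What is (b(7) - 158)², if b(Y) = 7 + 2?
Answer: 22201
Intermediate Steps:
b(Y) = 9
(b(7) - 158)² = (9 - 158)² = (-149)² = 22201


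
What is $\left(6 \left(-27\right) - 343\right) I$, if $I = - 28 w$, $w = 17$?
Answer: $240380$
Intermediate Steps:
$I = -476$ ($I = \left(-28\right) 17 = -476$)
$\left(6 \left(-27\right) - 343\right) I = \left(6 \left(-27\right) - 343\right) \left(-476\right) = \left(-162 - 343\right) \left(-476\right) = \left(-505\right) \left(-476\right) = 240380$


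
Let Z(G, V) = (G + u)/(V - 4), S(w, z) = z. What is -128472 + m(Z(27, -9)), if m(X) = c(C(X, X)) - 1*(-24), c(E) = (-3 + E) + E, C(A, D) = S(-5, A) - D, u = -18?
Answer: -128451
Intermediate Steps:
Z(G, V) = (-18 + G)/(-4 + V) (Z(G, V) = (G - 18)/(V - 4) = (-18 + G)/(-4 + V))
C(A, D) = A - D
c(E) = -3 + 2*E
m(X) = 21 (m(X) = (-3 + 2*(X - X)) - 1*(-24) = (-3 + 2*0) + 24 = (-3 + 0) + 24 = -3 + 24 = 21)
-128472 + m(Z(27, -9)) = -128472 + 21 = -128451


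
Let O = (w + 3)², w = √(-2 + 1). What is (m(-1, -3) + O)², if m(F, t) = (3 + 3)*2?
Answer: 364 + 240*I ≈ 364.0 + 240.0*I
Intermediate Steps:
m(F, t) = 12 (m(F, t) = 6*2 = 12)
w = I (w = √(-1) = I ≈ 1.0*I)
O = (3 + I)² (O = (I + 3)² = (3 + I)² ≈ 8.0 + 6.0*I)
(m(-1, -3) + O)² = (12 + (3 + I)²)²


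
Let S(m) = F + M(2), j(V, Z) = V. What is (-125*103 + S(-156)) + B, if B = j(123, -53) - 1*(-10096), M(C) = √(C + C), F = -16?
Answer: -2670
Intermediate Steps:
M(C) = √2*√C (M(C) = √(2*C) = √2*√C)
S(m) = -14 (S(m) = -16 + √2*√2 = -16 + 2 = -14)
B = 10219 (B = 123 - 1*(-10096) = 123 + 10096 = 10219)
(-125*103 + S(-156)) + B = (-125*103 - 14) + 10219 = (-12875 - 14) + 10219 = -12889 + 10219 = -2670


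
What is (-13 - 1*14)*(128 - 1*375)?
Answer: 6669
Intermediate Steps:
(-13 - 1*14)*(128 - 1*375) = (-13 - 14)*(128 - 375) = -27*(-247) = 6669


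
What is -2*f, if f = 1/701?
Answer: -2/701 ≈ -0.0028531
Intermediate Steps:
f = 1/701 ≈ 0.0014265
-2*f = -2*1/701 = -2/701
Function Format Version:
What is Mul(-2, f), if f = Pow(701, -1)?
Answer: Rational(-2, 701) ≈ -0.0028531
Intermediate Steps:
f = Rational(1, 701) ≈ 0.0014265
Mul(-2, f) = Mul(-2, Rational(1, 701)) = Rational(-2, 701)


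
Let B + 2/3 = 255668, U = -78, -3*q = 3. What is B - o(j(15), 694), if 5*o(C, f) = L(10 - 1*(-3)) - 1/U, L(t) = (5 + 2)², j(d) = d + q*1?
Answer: 33235479/130 ≈ 2.5566e+5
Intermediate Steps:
q = -1 (q = -⅓*3 = -1)
j(d) = -1 + d (j(d) = d - 1*1 = d - 1 = -1 + d)
L(t) = 49 (L(t) = 7² = 49)
B = 767002/3 (B = -⅔ + 255668 = 767002/3 ≈ 2.5567e+5)
o(C, f) = 3823/390 (o(C, f) = (49 - 1/(-78))/5 = (49 - 1*(-1/78))/5 = (49 + 1/78)/5 = (⅕)*(3823/78) = 3823/390)
B - o(j(15), 694) = 767002/3 - 1*3823/390 = 767002/3 - 3823/390 = 33235479/130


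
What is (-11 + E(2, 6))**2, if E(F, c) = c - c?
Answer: 121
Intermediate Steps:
E(F, c) = 0
(-11 + E(2, 6))**2 = (-11 + 0)**2 = (-11)**2 = 121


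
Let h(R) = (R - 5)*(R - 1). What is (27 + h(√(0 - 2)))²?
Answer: 828 - 360*I*√2 ≈ 828.0 - 509.12*I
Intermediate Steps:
h(R) = (-1 + R)*(-5 + R) (h(R) = (-5 + R)*(-1 + R) = (-1 + R)*(-5 + R))
(27 + h(√(0 - 2)))² = (27 + (5 + (√(0 - 2))² - 6*√(0 - 2)))² = (27 + (5 + (√(-2))² - 6*I*√2))² = (27 + (5 + (I*√2)² - 6*I*√2))² = (27 + (5 - 2 - 6*I*√2))² = (27 + (3 - 6*I*√2))² = (30 - 6*I*√2)²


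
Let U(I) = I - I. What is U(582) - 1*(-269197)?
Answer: 269197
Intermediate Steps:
U(I) = 0
U(582) - 1*(-269197) = 0 - 1*(-269197) = 0 + 269197 = 269197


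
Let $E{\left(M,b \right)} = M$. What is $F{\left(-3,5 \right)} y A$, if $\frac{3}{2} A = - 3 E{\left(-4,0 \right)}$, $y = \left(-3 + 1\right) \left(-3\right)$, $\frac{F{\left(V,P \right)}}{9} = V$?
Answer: $-1296$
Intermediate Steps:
$F{\left(V,P \right)} = 9 V$
$y = 6$ ($y = \left(-2\right) \left(-3\right) = 6$)
$A = 8$ ($A = \frac{2 \left(\left(-3\right) \left(-4\right)\right)}{3} = \frac{2}{3} \cdot 12 = 8$)
$F{\left(-3,5 \right)} y A = 9 \left(-3\right) 6 \cdot 8 = \left(-27\right) 6 \cdot 8 = \left(-162\right) 8 = -1296$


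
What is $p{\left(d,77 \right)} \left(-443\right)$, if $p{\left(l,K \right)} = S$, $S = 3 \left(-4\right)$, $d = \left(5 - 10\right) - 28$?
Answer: $5316$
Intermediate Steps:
$d = -33$ ($d = \left(5 - 10\right) - 28 = -5 - 28 = -33$)
$S = -12$
$p{\left(l,K \right)} = -12$
$p{\left(d,77 \right)} \left(-443\right) = \left(-12\right) \left(-443\right) = 5316$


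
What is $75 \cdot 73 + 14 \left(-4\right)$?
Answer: $5419$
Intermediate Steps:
$75 \cdot 73 + 14 \left(-4\right) = 5475 - 56 = 5419$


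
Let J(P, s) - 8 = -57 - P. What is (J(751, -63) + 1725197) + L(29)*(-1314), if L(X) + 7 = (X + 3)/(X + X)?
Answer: 50253231/29 ≈ 1.7329e+6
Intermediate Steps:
J(P, s) = -49 - P (J(P, s) = 8 + (-57 - P) = -49 - P)
L(X) = -7 + (3 + X)/(2*X) (L(X) = -7 + (X + 3)/(X + X) = -7 + (3 + X)/((2*X)) = -7 + (3 + X)*(1/(2*X)) = -7 + (3 + X)/(2*X))
(J(751, -63) + 1725197) + L(29)*(-1314) = ((-49 - 1*751) + 1725197) + ((½)*(3 - 13*29)/29)*(-1314) = ((-49 - 751) + 1725197) + ((½)*(1/29)*(3 - 377))*(-1314) = (-800 + 1725197) + ((½)*(1/29)*(-374))*(-1314) = 1724397 - 187/29*(-1314) = 1724397 + 245718/29 = 50253231/29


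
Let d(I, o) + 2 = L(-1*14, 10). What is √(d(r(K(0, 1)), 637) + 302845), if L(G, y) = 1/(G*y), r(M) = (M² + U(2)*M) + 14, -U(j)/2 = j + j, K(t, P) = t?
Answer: 3*√164881185/70 ≈ 550.31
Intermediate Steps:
U(j) = -4*j (U(j) = -2*(j + j) = -4*j)
r(M) = 14 + M² - 8*M (r(M) = (M² + (-4*2)*M) + 14 = (M² - 8*M) + 14 = 14 + M² - 8*M)
L(G, y) = 1/(G*y)
d(I, o) = -281/140 (d(I, o) = -2 + 1/(-1*14*10) = -2 + (⅒)/(-14) = -2 - 1/14*⅒ = -2 - 1/140 = -281/140)
√(d(r(K(0, 1)), 637) + 302845) = √(-281/140 + 302845) = √(42398019/140) = 3*√164881185/70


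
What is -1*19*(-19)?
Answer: 361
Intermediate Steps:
-1*19*(-19) = -19*(-19) = 361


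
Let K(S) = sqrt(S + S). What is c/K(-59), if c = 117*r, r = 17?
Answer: -1989*I*sqrt(118)/118 ≈ -183.1*I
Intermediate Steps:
K(S) = sqrt(2)*sqrt(S) (K(S) = sqrt(2*S) = sqrt(2)*sqrt(S))
c = 1989 (c = 117*17 = 1989)
c/K(-59) = 1989/((sqrt(2)*sqrt(-59))) = 1989/((sqrt(2)*(I*sqrt(59)))) = 1989/((I*sqrt(118))) = 1989*(-I*sqrt(118)/118) = -1989*I*sqrt(118)/118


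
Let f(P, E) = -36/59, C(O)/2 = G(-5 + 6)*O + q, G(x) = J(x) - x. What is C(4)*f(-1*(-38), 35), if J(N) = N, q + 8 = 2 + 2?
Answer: 288/59 ≈ 4.8814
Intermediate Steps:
q = -4 (q = -8 + (2 + 2) = -8 + 4 = -4)
G(x) = 0 (G(x) = x - x = 0)
C(O) = -8 (C(O) = 2*(0*O - 4) = 2*(0 - 4) = 2*(-4) = -8)
f(P, E) = -36/59 (f(P, E) = -36*1/59 = -36/59)
C(4)*f(-1*(-38), 35) = -8*(-36/59) = 288/59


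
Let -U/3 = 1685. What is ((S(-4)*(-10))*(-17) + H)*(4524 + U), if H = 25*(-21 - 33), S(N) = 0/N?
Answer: 716850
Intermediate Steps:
S(N) = 0
H = -1350 (H = 25*(-54) = -1350)
U = -5055 (U = -3*1685 = -5055)
((S(-4)*(-10))*(-17) + H)*(4524 + U) = ((0*(-10))*(-17) - 1350)*(4524 - 5055) = (0*(-17) - 1350)*(-531) = (0 - 1350)*(-531) = -1350*(-531) = 716850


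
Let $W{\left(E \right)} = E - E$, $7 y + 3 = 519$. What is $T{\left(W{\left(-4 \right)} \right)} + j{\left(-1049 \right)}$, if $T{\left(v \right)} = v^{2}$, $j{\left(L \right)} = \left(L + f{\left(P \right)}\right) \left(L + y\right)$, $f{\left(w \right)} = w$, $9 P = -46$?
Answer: $\frac{64767749}{63} \approx 1.0281 \cdot 10^{6}$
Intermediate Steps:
$y = \frac{516}{7}$ ($y = - \frac{3}{7} + \frac{1}{7} \cdot 519 = - \frac{3}{7} + \frac{519}{7} = \frac{516}{7} \approx 73.714$)
$W{\left(E \right)} = 0$
$P = - \frac{46}{9}$ ($P = \frac{1}{9} \left(-46\right) = - \frac{46}{9} \approx -5.1111$)
$j{\left(L \right)} = \left(- \frac{46}{9} + L\right) \left(\frac{516}{7} + L\right)$ ($j{\left(L \right)} = \left(L - \frac{46}{9}\right) \left(L + \frac{516}{7}\right) = \left(- \frac{46}{9} + L\right) \left(\frac{516}{7} + L\right)$)
$T{\left(W{\left(-4 \right)} \right)} + j{\left(-1049 \right)} = 0^{2} + \left(- \frac{7912}{21} + \left(-1049\right)^{2} + \frac{4322}{63} \left(-1049\right)\right) = 0 - - \frac{64767749}{63} = 0 + \frac{64767749}{63} = \frac{64767749}{63}$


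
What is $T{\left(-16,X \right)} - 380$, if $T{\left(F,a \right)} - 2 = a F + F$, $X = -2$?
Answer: $-362$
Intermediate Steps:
$T{\left(F,a \right)} = 2 + F + F a$ ($T{\left(F,a \right)} = 2 + \left(a F + F\right) = 2 + \left(F a + F\right) = 2 + \left(F + F a\right) = 2 + F + F a$)
$T{\left(-16,X \right)} - 380 = \left(2 - 16 - -32\right) - 380 = \left(2 - 16 + 32\right) - 380 = 18 - 380 = -362$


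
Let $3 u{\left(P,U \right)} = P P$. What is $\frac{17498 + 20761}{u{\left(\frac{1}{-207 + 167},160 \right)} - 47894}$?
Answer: $- \frac{183643200}{229891199} \approx -0.79883$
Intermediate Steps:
$u{\left(P,U \right)} = \frac{P^{2}}{3}$ ($u{\left(P,U \right)} = \frac{P P}{3} = \frac{P^{2}}{3}$)
$\frac{17498 + 20761}{u{\left(\frac{1}{-207 + 167},160 \right)} - 47894} = \frac{17498 + 20761}{\frac{\left(\frac{1}{-207 + 167}\right)^{2}}{3} - 47894} = \frac{38259}{\frac{\left(\frac{1}{-40}\right)^{2}}{3} - 47894} = \frac{38259}{\frac{\left(- \frac{1}{40}\right)^{2}}{3} - 47894} = \frac{38259}{\frac{1}{3} \cdot \frac{1}{1600} - 47894} = \frac{38259}{\frac{1}{4800} - 47894} = \frac{38259}{- \frac{229891199}{4800}} = 38259 \left(- \frac{4800}{229891199}\right) = - \frac{183643200}{229891199}$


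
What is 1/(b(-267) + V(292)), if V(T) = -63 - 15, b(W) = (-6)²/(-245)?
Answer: -245/19146 ≈ -0.012796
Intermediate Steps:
b(W) = -36/245 (b(W) = 36*(-1/245) = -36/245)
V(T) = -78
1/(b(-267) + V(292)) = 1/(-36/245 - 78) = 1/(-19146/245) = -245/19146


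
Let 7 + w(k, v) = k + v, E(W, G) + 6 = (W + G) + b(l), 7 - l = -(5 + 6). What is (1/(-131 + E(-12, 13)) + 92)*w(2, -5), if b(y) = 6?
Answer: -11959/13 ≈ -919.92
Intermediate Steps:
l = 18 (l = 7 - (-1)*(5 + 6) = 7 - (-1)*11 = 7 - 1*(-11) = 7 + 11 = 18)
E(W, G) = G + W (E(W, G) = -6 + ((W + G) + 6) = -6 + ((G + W) + 6) = -6 + (6 + G + W) = G + W)
w(k, v) = -7 + k + v (w(k, v) = -7 + (k + v) = -7 + k + v)
(1/(-131 + E(-12, 13)) + 92)*w(2, -5) = (1/(-131 + (13 - 12)) + 92)*(-7 + 2 - 5) = (1/(-131 + 1) + 92)*(-10) = (1/(-130) + 92)*(-10) = (-1/130 + 92)*(-10) = (11959/130)*(-10) = -11959/13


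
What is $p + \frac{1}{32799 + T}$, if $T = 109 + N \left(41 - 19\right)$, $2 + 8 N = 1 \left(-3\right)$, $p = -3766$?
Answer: $- \frac{495518978}{131577} \approx -3766.0$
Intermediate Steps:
$N = - \frac{5}{8}$ ($N = - \frac{1}{4} + \frac{1 \left(-3\right)}{8} = - \frac{1}{4} + \frac{1}{8} \left(-3\right) = - \frac{1}{4} - \frac{3}{8} = - \frac{5}{8} \approx -0.625$)
$T = \frac{381}{4}$ ($T = 109 - \frac{5 \left(41 - 19\right)}{8} = 109 - \frac{55}{4} = \frac{381}{4} \approx 95.25$)
$p + \frac{1}{32799 + T} = -3766 + \frac{1}{32799 + \frac{381}{4}} = -3766 + \frac{1}{\frac{131577}{4}} = -3766 + \frac{4}{131577} = - \frac{495518978}{131577}$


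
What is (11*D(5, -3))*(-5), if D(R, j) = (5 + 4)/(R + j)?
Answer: -495/2 ≈ -247.50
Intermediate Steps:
D(R, j) = 9/(R + j)
(11*D(5, -3))*(-5) = (11*(9/(5 - 3)))*(-5) = (11*(9/2))*(-5) = (99/2)*(-5) = -495/2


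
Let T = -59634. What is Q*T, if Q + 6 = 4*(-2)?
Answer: 834876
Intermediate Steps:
Q = -14 (Q = -6 + 4*(-2) = -6 - 8 = -14)
Q*T = -14*(-59634) = 834876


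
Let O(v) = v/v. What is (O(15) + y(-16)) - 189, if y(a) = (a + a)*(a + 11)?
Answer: -28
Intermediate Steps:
O(v) = 1
y(a) = 2*a*(11 + a) (y(a) = (2*a)*(11 + a) = 2*a*(11 + a))
(O(15) + y(-16)) - 189 = (1 + 2*(-16)*(11 - 16)) - 189 = (1 + 2*(-16)*(-5)) - 189 = (1 + 160) - 189 = 161 - 189 = -28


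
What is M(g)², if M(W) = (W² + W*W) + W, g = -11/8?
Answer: 5929/1024 ≈ 5.7900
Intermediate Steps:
g = -11/8 (g = -11*⅛ = -11/8 ≈ -1.3750)
M(W) = W + 2*W² (M(W) = (W² + W²) + W = 2*W² + W = W + 2*W²)
M(g)² = (-11*(1 + 2*(-11/8))/8)² = (-11*(1 - 11/4)/8)² = (-11/8*(-7/4))² = (77/32)² = 5929/1024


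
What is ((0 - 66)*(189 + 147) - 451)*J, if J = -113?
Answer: 2556851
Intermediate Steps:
((0 - 66)*(189 + 147) - 451)*J = ((0 - 66)*(189 + 147) - 451)*(-113) = (-66*336 - 451)*(-113) = (-22176 - 451)*(-113) = -22627*(-113) = 2556851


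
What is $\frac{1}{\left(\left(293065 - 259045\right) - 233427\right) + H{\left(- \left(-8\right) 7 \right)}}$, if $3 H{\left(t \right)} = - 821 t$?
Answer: $- \frac{3}{644197} \approx -4.657 \cdot 10^{-6}$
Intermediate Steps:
$H{\left(t \right)} = - \frac{821 t}{3}$ ($H{\left(t \right)} = \frac{\left(-821\right) t}{3} = - \frac{821 t}{3}$)
$\frac{1}{\left(\left(293065 - 259045\right) - 233427\right) + H{\left(- \left(-8\right) 7 \right)}} = \frac{1}{\left(\left(293065 - 259045\right) - 233427\right) - \frac{821 \left(- \left(-8\right) 7\right)}{3}} = \frac{1}{\left(34020 - 233427\right) - \frac{821 \left(\left(-1\right) \left(-56\right)\right)}{3}} = \frac{1}{-199407 - \frac{45976}{3}} = \frac{1}{- \frac{644197}{3}} = - \frac{3}{644197}$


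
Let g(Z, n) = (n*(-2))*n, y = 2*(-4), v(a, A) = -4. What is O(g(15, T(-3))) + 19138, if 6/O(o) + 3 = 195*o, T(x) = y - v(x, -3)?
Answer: 39826176/2081 ≈ 19138.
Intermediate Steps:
y = -8
T(x) = -4 (T(x) = -8 - 1*(-4) = -8 + 4 = -4)
g(Z, n) = -2*n**2 (g(Z, n) = (-2*n)*n = -2*n**2)
O(o) = 6/(-3 + 195*o)
O(g(15, T(-3))) + 19138 = 2/(-1 + 65*(-2*(-4)**2)) + 19138 = 2/(-1 + 65*(-2*16)) + 19138 = 2/(-1 + 65*(-32)) + 19138 = 2/(-1 - 2080) + 19138 = 2/(-2081) + 19138 = 2*(-1/2081) + 19138 = -2/2081 + 19138 = 39826176/2081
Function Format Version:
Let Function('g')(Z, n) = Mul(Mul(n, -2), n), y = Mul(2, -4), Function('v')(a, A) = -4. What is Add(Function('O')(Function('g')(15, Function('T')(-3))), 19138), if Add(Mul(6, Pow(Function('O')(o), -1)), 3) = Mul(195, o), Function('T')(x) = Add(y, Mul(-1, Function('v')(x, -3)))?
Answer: Rational(39826176, 2081) ≈ 19138.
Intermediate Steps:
y = -8
Function('T')(x) = -4 (Function('T')(x) = Add(-8, Mul(-1, -4)) = Add(-8, 4) = -4)
Function('g')(Z, n) = Mul(-2, Pow(n, 2)) (Function('g')(Z, n) = Mul(Mul(-2, n), n) = Mul(-2, Pow(n, 2)))
Function('O')(o) = Mul(6, Pow(Add(-3, Mul(195, o)), -1))
Add(Function('O')(Function('g')(15, Function('T')(-3))), 19138) = Add(Mul(2, Pow(Add(-1, Mul(65, Mul(-2, Pow(-4, 2)))), -1)), 19138) = Add(Mul(2, Pow(Add(-1, Mul(65, Mul(-2, 16))), -1)), 19138) = Add(Mul(2, Pow(Add(-1, Mul(65, -32)), -1)), 19138) = Add(Mul(2, Pow(Add(-1, -2080), -1)), 19138) = Add(Mul(2, Pow(-2081, -1)), 19138) = Add(Mul(2, Rational(-1, 2081)), 19138) = Add(Rational(-2, 2081), 19138) = Rational(39826176, 2081)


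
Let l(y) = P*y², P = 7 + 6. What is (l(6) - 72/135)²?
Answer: 49168144/225 ≈ 2.1853e+5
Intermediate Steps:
P = 13
l(y) = 13*y²
(l(6) - 72/135)² = (13*6² - 72/135)² = (13*36 - 72*1/135)² = (468 - 8/15)² = (7012/15)² = 49168144/225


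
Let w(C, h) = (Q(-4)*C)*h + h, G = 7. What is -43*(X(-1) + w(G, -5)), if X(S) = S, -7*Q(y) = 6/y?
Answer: 1161/2 ≈ 580.50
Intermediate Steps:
Q(y) = -6/(7*y)
w(C, h) = h + 3*C*h/14 (w(C, h) = ((-6/7/(-4))*C)*h + h = ((-6/7*(-¼))*C)*h + h = (3*C/14)*h + h = 3*C*h/14 + h = h + 3*C*h/14)
-43*(X(-1) + w(G, -5)) = -43*(-1 + (1/14)*(-5)*(14 + 3*7)) = -43*(-1 + (1/14)*(-5)*(14 + 21)) = -43*(-1 + (1/14)*(-5)*35) = -43*(-1 - 25/2) = -43*(-27/2) = 1161/2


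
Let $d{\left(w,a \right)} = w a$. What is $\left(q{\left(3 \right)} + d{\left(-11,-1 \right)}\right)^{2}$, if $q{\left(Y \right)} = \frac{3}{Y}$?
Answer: $144$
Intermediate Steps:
$d{\left(w,a \right)} = a w$
$\left(q{\left(3 \right)} + d{\left(-11,-1 \right)}\right)^{2} = \left(\frac{3}{3} - -11\right)^{2} = \left(3 \cdot \frac{1}{3} + 11\right)^{2} = \left(1 + 11\right)^{2} = 12^{2} = 144$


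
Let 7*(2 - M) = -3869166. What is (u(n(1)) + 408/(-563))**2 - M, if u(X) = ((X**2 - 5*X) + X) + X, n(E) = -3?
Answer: -175106849984/316969 ≈ -5.5244e+5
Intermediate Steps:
u(X) = X**2 - 3*X (u(X) = (X**2 - 4*X) + X = X**2 - 3*X)
M = 552740 (M = 2 - 1/7*(-3869166) = 2 + 552738 = 552740)
(u(n(1)) + 408/(-563))**2 - M = (-3*(-3 - 3) + 408/(-563))**2 - 1*552740 = (-3*(-6) + 408*(-1/563))**2 - 552740 = (18 - 408/563)**2 - 552740 = (9726/563)**2 - 552740 = 94595076/316969 - 552740 = -175106849984/316969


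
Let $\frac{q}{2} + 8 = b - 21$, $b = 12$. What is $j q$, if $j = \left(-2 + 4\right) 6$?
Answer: $-408$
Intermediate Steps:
$q = -34$ ($q = -16 + 2 \left(12 - 21\right) = -16 + 2 \left(-9\right) = -16 - 18 = -34$)
$j = 12$ ($j = 2 \cdot 6 = 12$)
$j q = 12 \left(-34\right) = -408$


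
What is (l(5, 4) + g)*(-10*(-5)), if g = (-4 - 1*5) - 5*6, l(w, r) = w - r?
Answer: -1900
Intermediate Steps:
g = -39 (g = (-4 - 5) - 30 = -9 - 30 = -39)
(l(5, 4) + g)*(-10*(-5)) = ((5 - 1*4) - 39)*(-10*(-5)) = ((5 - 4) - 39)*50 = (1 - 39)*50 = -38*50 = -1900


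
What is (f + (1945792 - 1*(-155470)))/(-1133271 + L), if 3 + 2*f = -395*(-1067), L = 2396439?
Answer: 2311993/1263168 ≈ 1.8303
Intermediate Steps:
f = 210731 (f = -3/2 + (-395*(-1067))/2 = -3/2 + (1/2)*421465 = -3/2 + 421465/2 = 210731)
(f + (1945792 - 1*(-155470)))/(-1133271 + L) = (210731 + (1945792 - 1*(-155470)))/(-1133271 + 2396439) = (210731 + (1945792 + 155470))/1263168 = (210731 + 2101262)*(1/1263168) = 2311993*(1/1263168) = 2311993/1263168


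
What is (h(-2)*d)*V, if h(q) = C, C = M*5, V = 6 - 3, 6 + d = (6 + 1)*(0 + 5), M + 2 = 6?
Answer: 1740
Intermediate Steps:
M = 4 (M = -2 + 6 = 4)
d = 29 (d = -6 + (6 + 1)*(0 + 5) = -6 + 7*5 = -6 + 35 = 29)
V = 3
C = 20 (C = 4*5 = 20)
h(q) = 20
(h(-2)*d)*V = (20*29)*3 = 580*3 = 1740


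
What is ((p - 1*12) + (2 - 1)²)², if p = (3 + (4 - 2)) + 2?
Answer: 16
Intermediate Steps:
p = 7 (p = (3 + 2) + 2 = 5 + 2 = 7)
((p - 1*12) + (2 - 1)²)² = ((7 - 1*12) + (2 - 1)²)² = ((7 - 12) + 1²)² = (-5 + 1)² = (-4)² = 16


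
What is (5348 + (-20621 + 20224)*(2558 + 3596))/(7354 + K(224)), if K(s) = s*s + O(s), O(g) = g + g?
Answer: -1218895/28989 ≈ -42.047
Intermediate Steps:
O(g) = 2*g
K(s) = s² + 2*s (K(s) = s*s + 2*s = s² + 2*s)
(5348 + (-20621 + 20224)*(2558 + 3596))/(7354 + K(224)) = (5348 + (-20621 + 20224)*(2558 + 3596))/(7354 + 224*(2 + 224)) = (5348 - 397*6154)/(7354 + 224*226) = (5348 - 2443138)/(7354 + 50624) = -2437790/57978 = -2437790*1/57978 = -1218895/28989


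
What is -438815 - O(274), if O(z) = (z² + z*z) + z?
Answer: -589241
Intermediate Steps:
O(z) = z + 2*z² (O(z) = (z² + z²) + z = 2*z² + z = z + 2*z²)
-438815 - O(274) = -438815 - 274*(1 + 2*274) = -438815 - 274*(1 + 548) = -438815 - 274*549 = -438815 - 1*150426 = -438815 - 150426 = -589241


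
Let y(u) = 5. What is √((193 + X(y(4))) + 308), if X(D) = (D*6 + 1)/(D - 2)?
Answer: √4602/3 ≈ 22.613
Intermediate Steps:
X(D) = (1 + 6*D)/(-2 + D) (X(D) = (6*D + 1)/(-2 + D) = (1 + 6*D)/(-2 + D))
√((193 + X(y(4))) + 308) = √((193 + (1 + 6*5)/(-2 + 5)) + 308) = √((193 + (1 + 30)/3) + 308) = √((193 + (⅓)*31) + 308) = √((193 + 31/3) + 308) = √(610/3 + 308) = √(1534/3) = √4602/3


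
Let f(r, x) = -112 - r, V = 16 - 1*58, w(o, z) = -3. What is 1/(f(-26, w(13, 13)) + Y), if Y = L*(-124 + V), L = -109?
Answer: 1/18008 ≈ 5.5531e-5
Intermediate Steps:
V = -42 (V = 16 - 58 = -42)
Y = 18094 (Y = -109*(-124 - 42) = -109*(-166) = 18094)
1/(f(-26, w(13, 13)) + Y) = 1/((-112 - 1*(-26)) + 18094) = 1/((-112 + 26) + 18094) = 1/(-86 + 18094) = 1/18008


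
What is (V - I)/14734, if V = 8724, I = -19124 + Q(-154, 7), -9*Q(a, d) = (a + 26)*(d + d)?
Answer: 124420/66303 ≈ 1.8765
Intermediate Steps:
Q(a, d) = -2*d*(26 + a)/9 (Q(a, d) = -(a + 26)*(d + d)/9 = -(26 + a)*2*d/9 = -2*d*(26 + a)/9)
I = -170324/9 (I = -19124 - 2/9*7*(26 - 154) = -19124 - 2/9*7*(-128) = -19124 + 1792/9 = -170324/9 ≈ -18925.)
(V - I)/14734 = (8724 - 1*(-170324/9))/14734 = (8724 + 170324/9)*(1/14734) = (248840/9)*(1/14734) = 124420/66303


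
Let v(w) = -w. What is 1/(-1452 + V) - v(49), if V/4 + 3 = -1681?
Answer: 401211/8188 ≈ 49.000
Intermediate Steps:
V = -6736 (V = -12 + 4*(-1681) = -12 - 6724 = -6736)
1/(-1452 + V) - v(49) = 1/(-1452 - 6736) - (-1)*49 = 1/(-8188) - 1*(-49) = -1/8188 + 49 = 401211/8188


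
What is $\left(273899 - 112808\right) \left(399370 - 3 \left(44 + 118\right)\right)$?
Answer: $64256622444$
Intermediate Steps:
$\left(273899 - 112808\right) \left(399370 - 3 \left(44 + 118\right)\right) = 161091 \left(399370 - 486\right) = 161091 \cdot 398884 = 64256622444$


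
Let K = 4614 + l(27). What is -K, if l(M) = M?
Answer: -4641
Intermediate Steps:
K = 4641 (K = 4614 + 27 = 4641)
-K = -1*4641 = -4641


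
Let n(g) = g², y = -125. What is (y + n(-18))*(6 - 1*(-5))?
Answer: 2189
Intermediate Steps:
(y + n(-18))*(6 - 1*(-5)) = (-125 + (-18)²)*(6 - 1*(-5)) = (-125 + 324)*(6 + 5) = 199*11 = 2189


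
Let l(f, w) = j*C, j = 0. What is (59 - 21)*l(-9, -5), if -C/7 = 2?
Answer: 0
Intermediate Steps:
C = -14 (C = -7*2 = -14)
l(f, w) = 0 (l(f, w) = 0*(-14) = 0)
(59 - 21)*l(-9, -5) = (59 - 21)*0 = 38*0 = 0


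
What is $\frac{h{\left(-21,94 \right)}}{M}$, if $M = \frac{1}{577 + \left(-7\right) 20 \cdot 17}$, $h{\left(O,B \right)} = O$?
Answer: $37863$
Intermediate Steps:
$M = - \frac{1}{1803}$ ($M = \frac{1}{577 - 2380} = \frac{1}{-1803} = - \frac{1}{1803} \approx -0.00055463$)
$\frac{h{\left(-21,94 \right)}}{M} = - \frac{21}{- \frac{1}{1803}} = \left(-21\right) \left(-1803\right) = 37863$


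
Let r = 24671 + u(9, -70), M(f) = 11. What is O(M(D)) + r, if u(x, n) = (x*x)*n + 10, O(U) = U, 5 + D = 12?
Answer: 19022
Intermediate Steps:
D = 7 (D = -5 + 12 = 7)
u(x, n) = 10 + n*x² (u(x, n) = x²*n + 10 = n*x² + 10 = 10 + n*x²)
r = 19011 (r = 24671 + (10 - 70*9²) = 24671 + (10 - 70*81) = 24671 + (10 - 5670) = 24671 - 5660 = 19011)
O(M(D)) + r = 11 + 19011 = 19022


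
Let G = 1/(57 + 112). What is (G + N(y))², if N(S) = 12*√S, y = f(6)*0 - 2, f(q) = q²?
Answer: -8225567/28561 + 24*I*√2/169 ≈ -288.0 + 0.20083*I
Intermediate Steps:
G = 1/169 ≈ 0.0059172
y = -2 (y = 6²*0 - 2 = 36*0 - 2 = 0 - 2 = -2)
(G + N(y))² = (1/169 + 12*√(-2))² = (1/169 + 12*(I*√2))² = (1/169 + 12*I*√2)²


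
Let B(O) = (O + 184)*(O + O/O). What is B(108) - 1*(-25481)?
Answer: 57309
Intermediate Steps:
B(O) = (1 + O)*(184 + O) (B(O) = (184 + O)*(O + 1) = (184 + O)*(1 + O) = (1 + O)*(184 + O))
B(108) - 1*(-25481) = (184 + 108**2 + 185*108) - 1*(-25481) = (184 + 11664 + 19980) + 25481 = 31828 + 25481 = 57309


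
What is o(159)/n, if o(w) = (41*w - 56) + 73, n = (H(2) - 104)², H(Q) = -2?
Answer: 1634/2809 ≈ 0.58170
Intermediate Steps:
n = 11236 (n = (-2 - 104)² = (-106)² = 11236)
o(w) = 17 + 41*w (o(w) = (-56 + 41*w) + 73 = 17 + 41*w)
o(159)/n = (17 + 41*159)/11236 = (17 + 6519)*(1/11236) = 6536*(1/11236) = 1634/2809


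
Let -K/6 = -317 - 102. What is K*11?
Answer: 27654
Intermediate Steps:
K = 2514 (K = -6*(-317 - 102) = -6*(-419) = 2514)
K*11 = 2514*11 = 27654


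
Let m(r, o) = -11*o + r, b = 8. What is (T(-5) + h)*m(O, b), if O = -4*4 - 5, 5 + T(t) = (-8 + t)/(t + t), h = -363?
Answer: 399703/10 ≈ 39970.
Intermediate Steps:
T(t) = -5 + (-8 + t)/(2*t) (T(t) = -5 + (-8 + t)/(t + t) = -5 + (-8 + t)/((2*t)) = -5 + (-8 + t)*(1/(2*t)) = -5 + (-8 + t)/(2*t))
O = -21 (O = -16 - 5 = -21)
m(r, o) = r - 11*o
(T(-5) + h)*m(O, b) = ((-9/2 - 4/(-5)) - 363)*(-21 - 11*8) = ((-9/2 - 4*(-⅕)) - 363)*(-21 - 88) = ((-9/2 + ⅘) - 363)*(-109) = (-37/10 - 363)*(-109) = -3667/10*(-109) = 399703/10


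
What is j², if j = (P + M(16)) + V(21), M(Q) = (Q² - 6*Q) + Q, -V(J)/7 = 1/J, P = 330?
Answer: 2301289/9 ≈ 2.5570e+5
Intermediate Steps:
V(J) = -7/J
M(Q) = Q² - 5*Q
j = 1517/3 (j = (330 + 16*(-5 + 16)) - 7/21 = (330 + 16*11) - 7*1/21 = (330 + 176) - ⅓ = 506 - ⅓ = 1517/3 ≈ 505.67)
j² = (1517/3)² = 2301289/9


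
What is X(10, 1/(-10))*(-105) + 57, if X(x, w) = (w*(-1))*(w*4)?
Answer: 306/5 ≈ 61.200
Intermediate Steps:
X(x, w) = -4*w² (X(x, w) = (-w)*(4*w) = -4*w²)
X(10, 1/(-10))*(-105) + 57 = -4*(1/(-10))²*(-105) + 57 = -4*(-⅒)²*(-105) + 57 = -4*1/100*(-105) + 57 = -1/25*(-105) + 57 = 21/5 + 57 = 306/5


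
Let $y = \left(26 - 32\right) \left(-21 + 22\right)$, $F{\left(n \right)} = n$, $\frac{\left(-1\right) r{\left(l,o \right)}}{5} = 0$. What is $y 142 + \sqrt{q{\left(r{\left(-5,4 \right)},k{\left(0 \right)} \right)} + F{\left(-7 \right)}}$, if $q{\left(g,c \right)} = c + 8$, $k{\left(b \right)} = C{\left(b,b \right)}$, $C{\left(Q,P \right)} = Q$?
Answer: $-851$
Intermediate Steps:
$r{\left(l,o \right)} = 0$ ($r{\left(l,o \right)} = \left(-5\right) 0 = 0$)
$k{\left(b \right)} = b$
$q{\left(g,c \right)} = 8 + c$
$y = -6$ ($y = \left(-6\right) 1 = -6$)
$y 142 + \sqrt{q{\left(r{\left(-5,4 \right)},k{\left(0 \right)} \right)} + F{\left(-7 \right)}} = \left(-6\right) 142 + \sqrt{\left(8 + 0\right) - 7} = -852 + \sqrt{8 - 7} = -852 + \sqrt{1} = -852 + 1 = -851$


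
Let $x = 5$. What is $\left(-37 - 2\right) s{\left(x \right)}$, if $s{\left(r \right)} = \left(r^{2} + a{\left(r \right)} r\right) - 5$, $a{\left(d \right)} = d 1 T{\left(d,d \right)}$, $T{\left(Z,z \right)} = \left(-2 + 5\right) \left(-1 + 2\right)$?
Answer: $-3705$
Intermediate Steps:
$T{\left(Z,z \right)} = 3$ ($T{\left(Z,z \right)} = 3 \cdot 1 = 3$)
$a{\left(d \right)} = 3 d$ ($a{\left(d \right)} = d 1 \cdot 3 = d 3 = 3 d$)
$s{\left(r \right)} = -5 + 4 r^{2}$ ($s{\left(r \right)} = \left(r^{2} + 3 r r\right) - 5 = \left(r^{2} + 3 r^{2}\right) - 5 = 4 r^{2} - 5 = -5 + 4 r^{2}$)
$\left(-37 - 2\right) s{\left(x \right)} = \left(-37 - 2\right) \left(-5 + 4 \cdot 5^{2}\right) = - 39 \left(-5 + 4 \cdot 25\right) = - 39 \left(-5 + 100\right) = \left(-39\right) 95 = -3705$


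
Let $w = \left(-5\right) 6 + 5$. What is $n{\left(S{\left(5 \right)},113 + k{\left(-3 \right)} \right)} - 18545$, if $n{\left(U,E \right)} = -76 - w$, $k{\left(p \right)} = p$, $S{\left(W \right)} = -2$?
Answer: $-18596$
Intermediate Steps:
$w = -25$ ($w = -30 + 5 = -25$)
$n{\left(U,E \right)} = -51$ ($n{\left(U,E \right)} = -76 - -25 = -76 + 25 = -51$)
$n{\left(S{\left(5 \right)},113 + k{\left(-3 \right)} \right)} - 18545 = -51 - 18545 = -18596$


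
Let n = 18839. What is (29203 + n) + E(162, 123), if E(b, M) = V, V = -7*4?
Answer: 48014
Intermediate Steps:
V = -28
E(b, M) = -28
(29203 + n) + E(162, 123) = (29203 + 18839) - 28 = 48042 - 28 = 48014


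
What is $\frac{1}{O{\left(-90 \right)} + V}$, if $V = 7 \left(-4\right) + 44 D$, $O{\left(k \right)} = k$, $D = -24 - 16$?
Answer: $- \frac{1}{1878} \approx -0.00053248$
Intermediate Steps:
$D = -40$
$V = -1788$ ($V = 7 \left(-4\right) + 44 \left(-40\right) = -28 - 1760 = -1788$)
$\frac{1}{O{\left(-90 \right)} + V} = \frac{1}{-90 - 1788} = \frac{1}{-1878} = - \frac{1}{1878}$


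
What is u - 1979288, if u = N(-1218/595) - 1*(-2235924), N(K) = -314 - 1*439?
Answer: 255883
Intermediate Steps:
N(K) = -753 (N(K) = -314 - 439 = -753)
u = 2235171 (u = -753 - 1*(-2235924) = -753 + 2235924 = 2235171)
u - 1979288 = 2235171 - 1979288 = 255883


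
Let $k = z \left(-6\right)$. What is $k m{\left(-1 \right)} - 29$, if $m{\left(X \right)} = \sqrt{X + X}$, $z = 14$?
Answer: $-29 - 84 i \sqrt{2} \approx -29.0 - 118.79 i$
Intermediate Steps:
$m{\left(X \right)} = \sqrt{2} \sqrt{X}$ ($m{\left(X \right)} = \sqrt{2 X} = \sqrt{2} \sqrt{X}$)
$k = -84$ ($k = 14 \left(-6\right) = -84$)
$k m{\left(-1 \right)} - 29 = - 84 \sqrt{2} \sqrt{-1} - 29 = - 84 \sqrt{2} i - 29 = - 84 i \sqrt{2} - 29 = -29 - 84 i \sqrt{2}$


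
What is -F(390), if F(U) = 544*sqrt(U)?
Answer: -544*sqrt(390) ≈ -10743.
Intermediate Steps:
-F(390) = -544*sqrt(390)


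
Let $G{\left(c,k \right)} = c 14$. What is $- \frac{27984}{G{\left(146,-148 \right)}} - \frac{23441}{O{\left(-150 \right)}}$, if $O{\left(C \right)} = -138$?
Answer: $\frac{11012903}{70518} \approx 156.17$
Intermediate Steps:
$G{\left(c,k \right)} = 14 c$
$- \frac{27984}{G{\left(146,-148 \right)}} - \frac{23441}{O{\left(-150 \right)}} = - \frac{27984}{14 \cdot 146} - \frac{23441}{-138} = - \frac{27984}{2044} - - \frac{23441}{138} = \left(-27984\right) \frac{1}{2044} + \frac{23441}{138} = - \frac{6996}{511} + \frac{23441}{138} = \frac{11012903}{70518}$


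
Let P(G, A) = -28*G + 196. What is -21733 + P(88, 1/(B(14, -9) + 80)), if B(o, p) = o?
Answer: -24001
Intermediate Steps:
P(G, A) = 196 - 28*G
-21733 + P(88, 1/(B(14, -9) + 80)) = -21733 + (196 - 28*88) = -21733 + (196 - 2464) = -21733 - 2268 = -24001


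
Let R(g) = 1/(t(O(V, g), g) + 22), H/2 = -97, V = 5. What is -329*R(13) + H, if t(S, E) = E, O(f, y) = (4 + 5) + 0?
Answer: -1017/5 ≈ -203.40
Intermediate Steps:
H = -194 (H = 2*(-97) = -194)
O(f, y) = 9 (O(f, y) = 9 + 0 = 9)
R(g) = 1/(22 + g) (R(g) = 1/(g + 22) = 1/(22 + g))
-329*R(13) + H = -329/(22 + 13) - 194 = -329/35 - 194 = -329*1/35 - 194 = -47/5 - 194 = -1017/5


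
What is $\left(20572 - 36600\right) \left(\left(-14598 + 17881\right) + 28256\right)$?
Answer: $-505507092$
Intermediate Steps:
$\left(20572 - 36600\right) \left(\left(-14598 + 17881\right) + 28256\right) = - 16028 \left(3283 + 28256\right) = \left(-16028\right) 31539 = -505507092$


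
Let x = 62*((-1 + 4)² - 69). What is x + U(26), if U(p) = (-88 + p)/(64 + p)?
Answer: -167431/45 ≈ -3720.7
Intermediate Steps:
U(p) = (-88 + p)/(64 + p)
x = -3720 (x = 62*(3² - 69) = 62*(9 - 69) = 62*(-60) = -3720)
x + U(26) = -3720 + (-88 + 26)/(64 + 26) = -3720 - 62/90 = -3720 + (1/90)*(-62) = -3720 - 31/45 = -167431/45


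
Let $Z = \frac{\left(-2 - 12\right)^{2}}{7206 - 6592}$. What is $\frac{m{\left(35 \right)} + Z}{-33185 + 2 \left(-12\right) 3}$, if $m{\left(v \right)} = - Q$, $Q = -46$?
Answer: $- \frac{14220}{10209899} \approx -0.0013928$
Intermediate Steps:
$m{\left(v \right)} = 46$ ($m{\left(v \right)} = \left(-1\right) \left(-46\right) = 46$)
$Z = \frac{98}{307}$ ($Z = \frac{\left(-14\right)^{2}}{614} = 196 \cdot \frac{1}{614} = \frac{98}{307} \approx 0.31922$)
$\frac{m{\left(35 \right)} + Z}{-33185 + 2 \left(-12\right) 3} = \frac{46 + \frac{98}{307}}{-33185 + 2 \left(-12\right) 3} = \frac{14220}{307 \left(-33185 - 72\right)} = \frac{14220}{307 \left(-33257\right)} = \frac{14220}{307} \left(- \frac{1}{33257}\right) = - \frac{14220}{10209899}$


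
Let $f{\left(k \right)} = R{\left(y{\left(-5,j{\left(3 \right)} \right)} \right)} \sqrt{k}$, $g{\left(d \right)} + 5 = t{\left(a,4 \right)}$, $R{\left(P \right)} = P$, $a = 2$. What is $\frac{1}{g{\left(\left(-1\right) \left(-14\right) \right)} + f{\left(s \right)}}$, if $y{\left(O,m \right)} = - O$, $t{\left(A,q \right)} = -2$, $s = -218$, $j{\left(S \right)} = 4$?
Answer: $- \frac{7}{5499} - \frac{5 i \sqrt{218}}{5499} \approx -0.001273 - 0.013425 i$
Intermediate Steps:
$g{\left(d \right)} = -7$ ($g{\left(d \right)} = -5 - 2 = -7$)
$f{\left(k \right)} = 5 \sqrt{k}$ ($f{\left(k \right)} = \left(-1\right) \left(-5\right) \sqrt{k} = 5 \sqrt{k}$)
$\frac{1}{g{\left(\left(-1\right) \left(-14\right) \right)} + f{\left(s \right)}} = \frac{1}{-7 + 5 \sqrt{-218}} = \frac{1}{-7 + 5 i \sqrt{218}}$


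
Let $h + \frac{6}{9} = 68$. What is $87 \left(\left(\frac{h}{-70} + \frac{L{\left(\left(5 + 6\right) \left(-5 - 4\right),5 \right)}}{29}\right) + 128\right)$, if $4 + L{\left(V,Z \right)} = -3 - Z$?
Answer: $\frac{385571}{35} \approx 11016.0$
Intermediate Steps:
$h = \frac{202}{3}$ ($h = - \frac{2}{3} + 68 = \frac{202}{3} \approx 67.333$)
$L{\left(V,Z \right)} = -7 - Z$ ($L{\left(V,Z \right)} = -4 - \left(3 + Z\right) = -7 - Z$)
$87 \left(\left(\frac{h}{-70} + \frac{L{\left(\left(5 + 6\right) \left(-5 - 4\right),5 \right)}}{29}\right) + 128\right) = 87 \left(\left(\frac{202}{3 \left(-70\right)} + \frac{-7 - 5}{29}\right) + 128\right) = 87 \left(\left(\frac{202}{3} \left(- \frac{1}{70}\right) + \left(-7 - 5\right) \frac{1}{29}\right) + 128\right) = 87 \left(\left(- \frac{101}{105} - \frac{12}{29}\right) + 128\right) = 87 \left(- \frac{4189}{3045} + 128\right) = 87 \cdot \frac{385571}{3045} = \frac{385571}{35}$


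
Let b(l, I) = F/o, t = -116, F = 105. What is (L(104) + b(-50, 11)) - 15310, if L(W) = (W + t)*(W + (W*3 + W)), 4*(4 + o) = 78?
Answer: -667840/31 ≈ -21543.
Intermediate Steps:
o = 31/2 (o = -4 + (¼)*78 = -4 + 39/2 = 31/2 ≈ 15.500)
b(l, I) = 210/31 (b(l, I) = 105/(31/2) = 105*(2/31) = 210/31)
L(W) = 5*W*(-116 + W) (L(W) = (W - 116)*(W + (W*3 + W)) = (-116 + W)*(W + (3*W + W)) = (-116 + W)*(W + 4*W) = (-116 + W)*(5*W) = 5*W*(-116 + W))
(L(104) + b(-50, 11)) - 15310 = (5*104*(-116 + 104) + 210/31) - 15310 = (5*104*(-12) + 210/31) - 15310 = (-6240 + 210/31) - 15310 = -193230/31 - 15310 = -667840/31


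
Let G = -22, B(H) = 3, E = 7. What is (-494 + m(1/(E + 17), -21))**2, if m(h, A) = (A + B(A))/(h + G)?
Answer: 67551128836/277729 ≈ 2.4323e+5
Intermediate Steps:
m(h, A) = (3 + A)/(-22 + h) (m(h, A) = (A + 3)/(h - 22) = (3 + A)/(-22 + h))
(-494 + m(1/(E + 17), -21))**2 = (-494 + (3 - 21)/(-22 + 1/(7 + 17)))**2 = (-494 - 18/(-22 + 1/24))**2 = (-494 - 18/(-527/24))**2 = (-494 - 24/527*(-18))**2 = (-494 + 432/527)**2 = (-259906/527)**2 = 67551128836/277729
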